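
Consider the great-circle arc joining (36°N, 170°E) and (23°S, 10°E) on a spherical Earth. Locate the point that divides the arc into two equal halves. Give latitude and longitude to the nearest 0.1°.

≈ (31.6°N, 69.9°E)

Write both endpoints as unit vectors p₁, p₂ with components (cos φ cos λ, cos φ sin λ, sin φ).
The central angle between the endpoints is δ = arccos(p₁·p₂) ≈ 2.764 rad (158.4°).
Interpolate at f = 1/2 with slerp weights a = sin((1−f)δ)/sin δ ≈ 2.662, b = sin(fδ)/sin δ ≈ 2.662.
p = a·p₁ + b·p₂ ≈ (0.292, 0.800, 0.525); φ = arcsin(p_z) ≈ 31.64°, λ = atan2(p_y, p_x) ≈ 69.92°.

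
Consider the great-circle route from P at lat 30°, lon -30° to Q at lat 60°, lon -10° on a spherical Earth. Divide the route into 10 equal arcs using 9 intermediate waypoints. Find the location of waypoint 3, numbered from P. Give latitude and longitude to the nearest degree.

Convert each endpoint to a unit vector on the sphere (x = cos φ cos λ, y = cos φ sin λ, z = sin φ).
The central angle between the endpoints is δ = arccos(p₁·p₂) ≈ 0.574 rad (32.9°).
Interpolate at f = 3/10 with slerp weights a = sin((1−f)δ)/sin δ ≈ 0.720, b = sin(fδ)/sin δ ≈ 0.316.
p = a·p₁ + b·p₂ ≈ (0.696, -0.339, 0.633); φ = arcsin(p_z) ≈ 39.30°, λ = atan2(p_y, p_x) ≈ -26.00°.

≈ lat 39°, lon -26°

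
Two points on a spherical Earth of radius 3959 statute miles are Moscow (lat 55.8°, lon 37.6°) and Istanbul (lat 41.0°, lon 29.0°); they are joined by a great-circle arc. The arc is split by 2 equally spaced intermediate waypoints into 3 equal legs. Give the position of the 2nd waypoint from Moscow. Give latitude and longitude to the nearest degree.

≈ lat 46°, lon 31°

Convert each endpoint to a unit vector on the sphere (x = cos φ cos λ, y = cos φ sin λ, z = sin φ).
The central angle between the endpoints is δ = arccos(p₁·p₂) ≈ 0.276 rad (15.8°).
Interpolate at f = 2/3 with slerp weights a = sin((1−f)δ)/sin δ ≈ 0.337, b = sin(fδ)/sin δ ≈ 0.671.
p = a·p₁ + b·p₂ ≈ (0.593, 0.361, 0.719); φ = arcsin(p_z) ≈ 46.00°, λ = atan2(p_y, p_x) ≈ 31.34°.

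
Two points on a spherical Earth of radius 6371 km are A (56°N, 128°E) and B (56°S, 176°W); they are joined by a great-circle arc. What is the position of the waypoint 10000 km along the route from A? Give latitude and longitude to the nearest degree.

≈ (28°S, 166°E)

Write both endpoints as unit vectors p₁, p₂ with components (cos φ cos λ, cos φ sin λ, sin φ).
The central angle between the endpoints is δ = arccos(p₁·p₂) ≈ 2.109 rad (120.8°). The total great-circle distance is δ·R ≈ 2.109 × 6371 ≈ 13435 km, so the target fraction is f = 10000/13435 ≈ 0.744.
Interpolate at f ≈ 0.744 with slerp weights a = sin((1−f)δ)/sin δ ≈ 0.598, b = sin(fδ)/sin δ ≈ 1.165.
p = a·p₁ + b·p₂ ≈ (-0.855, 0.218, -0.470); φ = arcsin(p_z) ≈ -28.02°, λ = atan2(p_y, p_x) ≈ 165.70°.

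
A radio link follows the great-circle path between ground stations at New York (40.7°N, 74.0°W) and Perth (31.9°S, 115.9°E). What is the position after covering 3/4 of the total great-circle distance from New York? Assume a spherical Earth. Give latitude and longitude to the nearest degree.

≈ 3°N, 141°E

Convert each endpoint to a unit vector on the sphere (x = cos φ cos λ, y = cos φ sin λ, z = sin φ).
The central angle between the endpoints is δ = arccos(p₁·p₂) ≈ 2.935 rad (168.1°).
Interpolate at f = 3/4 with slerp weights a = sin((1−f)δ)/sin δ ≈ 3.257, b = sin(fδ)/sin δ ≈ 3.930.
p = a·p₁ + b·p₂ ≈ (-0.777, 0.628, 0.047); φ = arcsin(p_z) ≈ 2.70°, λ = atan2(p_y, p_x) ≈ 141.05°.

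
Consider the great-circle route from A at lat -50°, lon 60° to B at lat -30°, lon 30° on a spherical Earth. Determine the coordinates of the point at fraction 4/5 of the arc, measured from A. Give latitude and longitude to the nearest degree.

≈ lat -35°, lon 35°

Convert each endpoint to a unit vector on the sphere (x = cos φ cos λ, y = cos φ sin λ, z = sin φ).
The central angle between the endpoints is δ = arccos(p₁·p₂) ≈ 0.525 rad (30.1°).
Interpolate at f = 4/5 with slerp weights a = sin((1−f)δ)/sin δ ≈ 0.209, b = sin(fδ)/sin δ ≈ 0.814.
p = a·p₁ + b·p₂ ≈ (0.677, 0.469, -0.567); φ = arcsin(p_z) ≈ -34.54°, λ = atan2(p_y, p_x) ≈ 34.68°.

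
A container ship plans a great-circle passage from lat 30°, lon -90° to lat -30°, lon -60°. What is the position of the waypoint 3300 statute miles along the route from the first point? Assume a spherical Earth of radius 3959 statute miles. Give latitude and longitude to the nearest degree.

Write both endpoints as unit vectors p₁, p₂ with components (cos φ cos λ, cos φ sin λ, sin φ).
The central angle between the endpoints is δ = arccos(p₁·p₂) ≈ 1.160 rad (66.5°). The total great-circle distance is δ·R ≈ 1.160 × 3959 ≈ 4592 mi, so the target fraction is f = 3300/4592 ≈ 0.719.
Interpolate at f ≈ 0.719 with slerp weights a = sin((1−f)δ)/sin δ ≈ 0.350, b = sin(fδ)/sin δ ≈ 0.808.
p = a·p₁ + b·p₂ ≈ (0.350, -0.908, -0.229); φ = arcsin(p_z) ≈ -13.24°, λ = atan2(p_y, p_x) ≈ -68.95°.

≈ lat -13°, lon -69°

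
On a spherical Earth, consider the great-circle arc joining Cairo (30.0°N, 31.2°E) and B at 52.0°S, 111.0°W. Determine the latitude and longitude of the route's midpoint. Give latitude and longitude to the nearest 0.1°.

Write both endpoints as unit vectors p₁, p₂ with components (cos φ cos λ, cos φ sin λ, sin φ).
The central angle between the endpoints is δ = arccos(p₁·p₂) ≈ 2.524 rad (144.6°).
Interpolate at f = 1/2 with slerp weights a = sin((1−f)δ)/sin δ ≈ 1.645, b = sin(fδ)/sin δ ≈ 1.645.
p = a·p₁ + b·p₂ ≈ (0.856, -0.208, -0.474); φ = arcsin(p_z) ≈ -28.29°, λ = atan2(p_y, p_x) ≈ -13.63°.

≈ 28.3°S, 13.6°W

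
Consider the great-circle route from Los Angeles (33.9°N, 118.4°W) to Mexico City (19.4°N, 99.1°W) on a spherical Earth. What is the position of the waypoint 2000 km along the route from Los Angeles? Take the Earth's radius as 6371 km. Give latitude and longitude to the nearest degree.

From cos δ = sin φ₁ sin φ₂ + cos φ₁ cos φ₂ cos Δλ, the central angle is δ ≈ 0.392 rad (22.5°). The total great-circle distance is δ·R ≈ 0.392 × 6371 ≈ 2497 km, so the target fraction is f = 2000/2497 ≈ 0.801.
Interpolate at f ≈ 0.801 with slerp weights a = sin((1−f)δ)/sin δ ≈ 0.204, b = sin(fδ)/sin δ ≈ 0.808.
p = a·p₁ + b·p₂ ≈ (-0.201, -0.902, 0.382); φ = arcsin(p_z) ≈ 22.48°, λ = atan2(p_y, p_x) ≈ -102.57°.

≈ 22°N, 103°W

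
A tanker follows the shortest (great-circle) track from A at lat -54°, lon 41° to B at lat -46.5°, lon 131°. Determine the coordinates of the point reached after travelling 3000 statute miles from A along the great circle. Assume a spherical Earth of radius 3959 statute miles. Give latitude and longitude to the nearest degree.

Write both endpoints as unit vectors p₁, p₂ with components (cos φ cos λ, cos φ sin λ, sin φ).
The central angle between the endpoints is δ = arccos(p₁·p₂) ≈ 0.944 rad (54.1°). The total great-circle distance is δ·R ≈ 0.944 × 3959 ≈ 3736 mi, so the target fraction is f = 3000/3736 ≈ 0.803.
Interpolate at f ≈ 0.803 with slerp weights a = sin((1−f)δ)/sin δ ≈ 0.228, b = sin(fδ)/sin δ ≈ 0.849.
p = a·p₁ + b·p₂ ≈ (-0.282, 0.529, -0.800); φ = arcsin(p_z) ≈ -53.17°, λ = atan2(p_y, p_x) ≈ 118.07°.

≈ lat -53°, lon 118°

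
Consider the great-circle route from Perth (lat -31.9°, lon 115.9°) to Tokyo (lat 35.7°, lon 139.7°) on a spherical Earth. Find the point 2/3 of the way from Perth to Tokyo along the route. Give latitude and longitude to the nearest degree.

Convert each endpoint to a unit vector on the sphere (x = cos φ cos λ, y = cos φ sin λ, z = sin φ).
The central angle between the endpoints is δ = arccos(p₁·p₂) ≈ 1.242 rad (71.2°).
Interpolate at f = 2/3 with slerp weights a = sin((1−f)δ)/sin δ ≈ 0.425, b = sin(fδ)/sin δ ≈ 0.778.
p = a·p₁ + b·p₂ ≈ (-0.640, 0.734, 0.230); φ = arcsin(p_z) ≈ 13.27°, λ = atan2(p_y, p_x) ≈ 131.09°.

≈ lat 13°, lon 131°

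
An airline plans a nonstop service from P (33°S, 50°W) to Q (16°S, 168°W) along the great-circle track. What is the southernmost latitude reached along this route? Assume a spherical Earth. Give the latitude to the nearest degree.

The great circle lies in the plane with unit normal n̂ = (p₁ × p₂)/|p₁ × p₂|.
Here n̂_z ≈ -0.731; the vertex latitude is φ_max = arccos|n̂_z| ≈ 43.0°.
Check via Clairaut: cos φ_max = |cos φ₁| · sin C = cos(33.0°)·sin(119.3°) ≈ 0.731, again giving ≈ 43.0°.

≈ 43°S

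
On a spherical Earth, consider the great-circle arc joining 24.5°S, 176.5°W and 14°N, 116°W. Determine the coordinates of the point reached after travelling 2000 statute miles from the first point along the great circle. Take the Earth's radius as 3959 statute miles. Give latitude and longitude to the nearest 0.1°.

Convert each endpoint to a unit vector on the sphere (x = cos φ cos λ, y = cos φ sin λ, z = sin φ).
The central angle between the endpoints is δ = arccos(p₁·p₂) ≈ 1.230 rad (70.5°). The total great-circle distance is δ·R ≈ 1.230 × 3959 ≈ 4869 mi, so the target fraction is f = 2000/4869 ≈ 0.411.
Interpolate at f ≈ 0.411 with slerp weights a = sin((1−f)δ)/sin δ ≈ 0.703, b = sin(fδ)/sin δ ≈ 0.514.
p = a·p₁ + b·p₂ ≈ (-0.857, -0.487, -0.167); φ = arcsin(p_z) ≈ -9.64°, λ = atan2(p_y, p_x) ≈ -150.40°.

≈ 9.6°S, 150.4°W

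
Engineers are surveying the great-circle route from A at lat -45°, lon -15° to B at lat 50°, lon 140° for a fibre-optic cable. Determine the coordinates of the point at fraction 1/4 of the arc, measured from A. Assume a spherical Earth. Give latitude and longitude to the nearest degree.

From cos δ = sin φ₁ sin φ₂ + cos φ₁ cos φ₂ cos Δλ, the central angle is δ ≈ 2.836 rad (162.5°).
Interpolate at f = 1/4 with slerp weights a = sin((1−f)δ)/sin δ ≈ 2.821, b = sin(fδ)/sin δ ≈ 2.163.
p = a·p₁ + b·p₂ ≈ (0.862, 0.377, -0.338); φ = arcsin(p_z) ≈ -19.78°, λ = atan2(p_y, p_x) ≈ 23.63°.

≈ lat -20°, lon 24°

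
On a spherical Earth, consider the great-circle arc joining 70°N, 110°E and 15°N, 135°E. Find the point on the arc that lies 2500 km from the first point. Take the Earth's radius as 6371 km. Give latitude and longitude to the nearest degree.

Write both endpoints as unit vectors p₁, p₂ with components (cos φ cos λ, cos φ sin λ, sin φ).
The central angle between the endpoints is δ = arccos(p₁·p₂) ≈ 0.997 rad (57.1°). The total great-circle distance is δ·R ≈ 0.997 × 6371 ≈ 6353 km, so the target fraction is f = 2500/6353 ≈ 0.393.
Interpolate at f ≈ 0.393 with slerp weights a = sin((1−f)δ)/sin δ ≈ 0.677, b = sin(fδ)/sin δ ≈ 0.455.
p = a·p₁ + b·p₂ ≈ (-0.390, 0.529, 0.754); φ = arcsin(p_z) ≈ 48.93°, λ = atan2(p_y, p_x) ≈ 126.43°.

≈ 49°N, 126°E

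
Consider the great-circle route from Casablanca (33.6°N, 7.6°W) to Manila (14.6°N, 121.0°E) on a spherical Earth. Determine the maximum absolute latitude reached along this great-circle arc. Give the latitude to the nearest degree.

≈ 47°N

The great circle lies in the plane with unit normal n̂ = (p₁ × p₂)/|p₁ × p₂|.
Here n̂_z ≈ +0.676; the vertex latitude is φ_max = arccos|n̂_z| ≈ 47.5°.
Check via Clairaut: cos φ_max = |cos φ₁| · sin C = cos(33.6°)·sin(54.3°) ≈ 0.676, again giving ≈ 47.5°.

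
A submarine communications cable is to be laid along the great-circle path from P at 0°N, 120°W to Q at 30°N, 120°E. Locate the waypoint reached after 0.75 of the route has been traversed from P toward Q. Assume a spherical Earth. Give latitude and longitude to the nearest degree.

≈ 34°N, 154°E

Convert each endpoint to a unit vector on the sphere (x = cos φ cos λ, y = cos φ sin λ, z = sin φ).
The central angle between the endpoints is δ = arccos(p₁·p₂) ≈ 2.019 rad (115.7°).
Interpolate at f = 0.75 with slerp weights a = sin((1−f)δ)/sin δ ≈ 0.536, b = sin(fδ)/sin δ ≈ 1.108.
p = a·p₁ + b·p₂ ≈ (-0.748, 0.366, 0.554); φ = arcsin(p_z) ≈ 33.63°, λ = atan2(p_y, p_x) ≈ 153.91°.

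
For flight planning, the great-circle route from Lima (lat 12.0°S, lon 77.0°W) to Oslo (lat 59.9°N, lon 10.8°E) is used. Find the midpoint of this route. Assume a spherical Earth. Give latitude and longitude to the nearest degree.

≈ lat 30°N, lon 50°W

Write both endpoints as unit vectors p₁, p₂ with components (cos φ cos λ, cos φ sin λ, sin φ).
The central angle between the endpoints is δ = arccos(p₁·p₂) ≈ 1.733 rad (99.3°).
Interpolate at f = 1/2 with slerp weights a = sin((1−f)δ)/sin δ ≈ 0.772, b = sin(fδ)/sin δ ≈ 0.772.
p = a·p₁ + b·p₂ ≈ (0.550, -0.663, 0.507); φ = arcsin(p_z) ≈ 30.49°, λ = atan2(p_y, p_x) ≈ -50.32°.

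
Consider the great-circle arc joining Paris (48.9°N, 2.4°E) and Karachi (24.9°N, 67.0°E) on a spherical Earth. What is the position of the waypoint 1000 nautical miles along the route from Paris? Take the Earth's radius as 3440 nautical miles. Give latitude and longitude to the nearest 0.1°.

Write both endpoints as unit vectors p₁, p₂ with components (cos φ cos λ, cos φ sin λ, sin φ).
The central angle between the endpoints is δ = arccos(p₁·p₂) ≈ 0.961 rad (55.0°). The total great-circle distance is δ·R ≈ 0.961 × 3440 ≈ 3304 nmi, so the target fraction is f = 1000/3304 ≈ 0.303.
Interpolate at f ≈ 0.303 with slerp weights a = sin((1−f)δ)/sin δ ≈ 0.758, b = sin(fδ)/sin δ ≈ 0.350.
p = a·p₁ + b·p₂ ≈ (0.622, 0.313, 0.718); φ = arcsin(p_z) ≈ 45.90°, λ = atan2(p_y, p_x) ≈ 26.72°.

≈ (45.9°N, 26.7°E)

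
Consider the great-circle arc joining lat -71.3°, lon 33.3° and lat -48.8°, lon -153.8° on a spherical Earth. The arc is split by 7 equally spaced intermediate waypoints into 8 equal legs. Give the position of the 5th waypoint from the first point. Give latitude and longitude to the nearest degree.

≈ lat -71°, lon -157°

From cos δ = sin φ₁ sin φ₂ + cos φ₁ cos φ₂ cos Δλ, the central angle is δ ≈ 1.044 rad (59.8°).
Interpolate at f = 5/8 with slerp weights a = sin((1−f)δ)/sin δ ≈ 0.441, b = sin(fδ)/sin δ ≈ 0.702.
p = a·p₁ + b·p₂ ≈ (-0.297, -0.127, -0.947); φ = arcsin(p_z) ≈ -71.18°, λ = atan2(p_y, p_x) ≈ -156.91°.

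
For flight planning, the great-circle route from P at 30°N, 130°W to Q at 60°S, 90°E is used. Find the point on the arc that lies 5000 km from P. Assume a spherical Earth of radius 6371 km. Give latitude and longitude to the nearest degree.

≈ 10°S, 151°W

Write both endpoints as unit vectors p₁, p₂ with components (cos φ cos λ, cos φ sin λ, sin φ).
The central angle between the endpoints is δ = arccos(p₁·p₂) ≈ 2.441 rad (139.9°). The total great-circle distance is δ·R ≈ 2.441 × 6371 ≈ 15554 km, so the target fraction is f = 5000/15554 ≈ 0.321.
Interpolate at f ≈ 0.321 with slerp weights a = sin((1−f)δ)/sin δ ≈ 1.546, b = sin(fδ)/sin δ ≈ 1.097.
p = a·p₁ + b·p₂ ≈ (-0.861, -0.477, -0.177); φ = arcsin(p_z) ≈ -10.18°, λ = atan2(p_y, p_x) ≈ -150.98°.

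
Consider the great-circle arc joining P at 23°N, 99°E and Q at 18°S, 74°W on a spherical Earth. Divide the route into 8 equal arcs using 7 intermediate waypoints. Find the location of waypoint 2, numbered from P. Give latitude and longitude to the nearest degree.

≈ 41°N, 52°E

The haversine formula gives a central angle δ ≈ 2.998 rad (171.8°) between the endpoints.
Interpolate at f = 2/8 with slerp weights a = sin((1−f)δ)/sin δ ≈ 5.435, b = sin(fδ)/sin δ ≈ 4.752.
p = a·p₁ + b·p₂ ≈ (0.463, 0.597, 0.655); φ = arcsin(p_z) ≈ 40.93°, λ = atan2(p_y, p_x) ≈ 52.20°.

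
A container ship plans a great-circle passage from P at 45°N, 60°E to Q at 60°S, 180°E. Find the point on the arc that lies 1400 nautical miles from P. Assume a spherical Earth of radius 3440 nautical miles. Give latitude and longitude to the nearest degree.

≈ 27°N, 78°E

Convert each endpoint to a unit vector on the sphere (x = cos φ cos λ, y = cos φ sin λ, z = sin φ).
The central angle between the endpoints is δ = arccos(p₁·p₂) ≈ 2.480 rad (142.1°). The total great-circle distance is δ·R ≈ 2.480 × 3440 ≈ 8532 nmi, so the target fraction is f = 1400/8532 ≈ 0.164.
Interpolate at f ≈ 0.164 with slerp weights a = sin((1−f)δ)/sin δ ≈ 1.427, b = sin(fδ)/sin δ ≈ 0.644.
p = a·p₁ + b·p₂ ≈ (0.182, 0.874, 0.451); φ = arcsin(p_z) ≈ 26.80°, λ = atan2(p_y, p_x) ≈ 78.22°.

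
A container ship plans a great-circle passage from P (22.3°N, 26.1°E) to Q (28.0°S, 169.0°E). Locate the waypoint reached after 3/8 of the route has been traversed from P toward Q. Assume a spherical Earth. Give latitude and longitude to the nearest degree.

≈ (0°N, 77°E)

Convert each endpoint to a unit vector on the sphere (x = cos φ cos λ, y = cos φ sin λ, z = sin φ).
The central angle between the endpoints is δ = arccos(p₁·p₂) ≈ 2.549 rad (146.1°).
Interpolate at f = 3/8 with slerp weights a = sin((1−f)δ)/sin δ ≈ 1.791, b = sin(fδ)/sin δ ≈ 1.463.
p = a·p₁ + b·p₂ ≈ (0.220, 0.976, -0.007); φ = arcsin(p_z) ≈ -0.43°, λ = atan2(p_y, p_x) ≈ 77.31°.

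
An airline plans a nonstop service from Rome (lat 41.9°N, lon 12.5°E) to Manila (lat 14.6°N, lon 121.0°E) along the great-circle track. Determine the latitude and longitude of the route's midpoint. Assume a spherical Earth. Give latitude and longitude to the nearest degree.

≈ lat 42°N, lon 77°E

Convert each endpoint to a unit vector on the sphere (x = cos φ cos λ, y = cos φ sin λ, z = sin φ).
The central angle between the endpoints is δ = arccos(p₁·p₂) ≈ 1.631 rad (93.5°).
Interpolate at f = 1/2 with slerp weights a = sin((1−f)δ)/sin δ ≈ 0.729, b = sin(fδ)/sin δ ≈ 0.729.
p = a·p₁ + b·p₂ ≈ (0.166, 0.723, 0.671); φ = arcsin(p_z) ≈ 42.14°, λ = atan2(p_y, p_x) ≈ 77.02°.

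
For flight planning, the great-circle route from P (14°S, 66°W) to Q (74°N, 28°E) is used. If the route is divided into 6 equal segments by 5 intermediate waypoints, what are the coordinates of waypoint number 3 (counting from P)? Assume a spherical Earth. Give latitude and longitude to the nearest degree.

≈ (36°N, 50°W)

Convert each endpoint to a unit vector on the sphere (x = cos φ cos λ, y = cos φ sin λ, z = sin φ).
The central angle between the endpoints is δ = arccos(p₁·p₂) ≈ 1.825 rad (104.5°).
Interpolate at f = 3/6 with slerp weights a = sin((1−f)δ)/sin δ ≈ 0.817, b = sin(fδ)/sin δ ≈ 0.817.
p = a·p₁ + b·p₂ ≈ (0.521, -0.619, 0.588); φ = arcsin(p_z) ≈ 36.00°, λ = atan2(p_y, p_x) ≈ -49.87°.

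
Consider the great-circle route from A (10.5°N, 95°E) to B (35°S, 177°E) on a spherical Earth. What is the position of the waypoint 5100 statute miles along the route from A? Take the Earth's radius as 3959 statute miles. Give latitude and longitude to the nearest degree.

Convert each endpoint to a unit vector on the sphere (x = cos φ cos λ, y = cos φ sin λ, z = sin φ).
The central angle between the endpoints is δ = arccos(p₁·p₂) ≈ 1.563 rad (89.6°). The total great-circle distance is δ·R ≈ 1.563 × 3959 ≈ 6189 mi, so the target fraction is f = 5100/6189 ≈ 0.824.
Interpolate at f ≈ 0.824 with slerp weights a = sin((1−f)δ)/sin δ ≈ 0.272, b = sin(fδ)/sin δ ≈ 0.960.
p = a·p₁ + b·p₂ ≈ (-0.809, 0.307, -0.501); φ = arcsin(p_z) ≈ -30.09°, λ = atan2(p_y, p_x) ≈ 159.20°.

≈ (30°S, 159°E)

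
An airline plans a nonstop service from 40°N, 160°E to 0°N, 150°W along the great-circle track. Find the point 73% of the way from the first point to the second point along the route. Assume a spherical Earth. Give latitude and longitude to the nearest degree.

Convert each endpoint to a unit vector on the sphere (x = cos φ cos λ, y = cos φ sin λ, z = sin φ).
The central angle between the endpoints is δ = arccos(p₁·p₂) ≈ 1.056 rad (60.5°).
Interpolate at f = 0.73 with slerp weights a = sin((1−f)δ)/sin δ ≈ 0.323, b = sin(fδ)/sin δ ≈ 0.801.
p = a·p₁ + b·p₂ ≈ (-0.926, -0.316, 0.208); φ = arcsin(p_z) ≈ 11.99°, λ = atan2(p_y, p_x) ≈ -161.18°.

≈ 12°N, 161°W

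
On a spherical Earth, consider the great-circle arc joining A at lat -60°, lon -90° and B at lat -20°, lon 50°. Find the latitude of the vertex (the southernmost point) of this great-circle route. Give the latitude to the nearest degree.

≈ -72°

The great circle lies in the plane with unit normal n̂ = (p₁ × p₂)/|p₁ × p₂|.
Here n̂_z ≈ +0.303; the vertex latitude is φ_max = arccos|n̂_z| ≈ 72.4°.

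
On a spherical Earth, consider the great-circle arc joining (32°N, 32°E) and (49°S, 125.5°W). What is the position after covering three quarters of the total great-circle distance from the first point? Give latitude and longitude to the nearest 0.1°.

≈ (56.5°S, 59.5°W)

From cos δ = sin φ₁ sin φ₂ + cos φ₁ cos φ₂ cos Δλ, the central angle is δ ≈ 2.724 rad (156.1°).
Interpolate at f = 3/4 with slerp weights a = sin((1−f)δ)/sin δ ≈ 1.551, b = sin(fδ)/sin δ ≈ 2.195.
p = a·p₁ + b·p₂ ≈ (0.279, -0.475, -0.834); φ = arcsin(p_z) ≈ -56.55°, λ = atan2(p_y, p_x) ≈ -59.53°.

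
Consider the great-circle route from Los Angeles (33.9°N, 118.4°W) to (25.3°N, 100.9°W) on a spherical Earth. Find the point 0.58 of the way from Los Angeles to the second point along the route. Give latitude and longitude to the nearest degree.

≈ (29°N, 108°W)

Convert each endpoint to a unit vector on the sphere (x = cos φ cos λ, y = cos φ sin λ, z = sin φ).
The central angle between the endpoints is δ = arccos(p₁·p₂) ≈ 0.304 rad (17.4°).
Interpolate at f = 0.58 with slerp weights a = sin((1−f)δ)/sin δ ≈ 0.425, b = sin(fδ)/sin δ ≈ 0.586.
p = a·p₁ + b·p₂ ≈ (-0.268, -0.831, 0.488); φ = arcsin(p_z) ≈ 29.19°, λ = atan2(p_y, p_x) ≈ -107.89°.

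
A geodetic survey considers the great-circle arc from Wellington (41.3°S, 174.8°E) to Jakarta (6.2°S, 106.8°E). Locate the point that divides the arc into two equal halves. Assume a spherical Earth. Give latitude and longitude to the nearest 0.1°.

Convert each endpoint to a unit vector on the sphere (x = cos φ cos λ, y = cos φ sin λ, z = sin φ).
The central angle between the endpoints is δ = arccos(p₁·p₂) ≈ 1.212 rad (69.4°).
Interpolate at f = 1/2 with slerp weights a = sin((1−f)δ)/sin δ ≈ 0.608, b = sin(fδ)/sin δ ≈ 0.608.
p = a·p₁ + b·p₂ ≈ (-0.630, 0.620, -0.467); φ = arcsin(p_z) ≈ -27.85°, λ = atan2(p_y, p_x) ≈ 135.44°.

≈ 27.9°S, 135.4°E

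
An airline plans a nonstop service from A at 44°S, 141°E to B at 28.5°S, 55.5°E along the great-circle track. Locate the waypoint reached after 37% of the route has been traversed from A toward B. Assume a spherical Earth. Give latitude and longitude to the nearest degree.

Convert each endpoint to a unit vector on the sphere (x = cos φ cos λ, y = cos φ sin λ, z = sin φ).
The central angle between the endpoints is δ = arccos(p₁·p₂) ≈ 1.180 rad (67.6°).
Interpolate at f = 0.37 with slerp weights a = sin((1−f)δ)/sin δ ≈ 0.732, b = sin(fδ)/sin δ ≈ 0.457.
p = a·p₁ + b·p₂ ≈ (-0.182, 0.663, -0.727); φ = arcsin(p_z) ≈ -46.61°, λ = atan2(p_y, p_x) ≈ 105.32°.

≈ 47°S, 105°E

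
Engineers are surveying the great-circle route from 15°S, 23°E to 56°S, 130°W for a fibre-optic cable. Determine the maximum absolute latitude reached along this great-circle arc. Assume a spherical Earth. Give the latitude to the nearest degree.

The great circle lies in the plane with unit normal n̂ = (p₁ × p₂)/|p₁ × p₂|.
Here n̂_z ≈ -0.254; the vertex latitude is φ_max = arccos|n̂_z| ≈ 75.3°.
Check via Clairaut: cos φ_max = |cos φ₁| · sin C = cos(15.0°)·sin(164.7°) ≈ 0.254, again giving ≈ 75.3°.

≈ 75°S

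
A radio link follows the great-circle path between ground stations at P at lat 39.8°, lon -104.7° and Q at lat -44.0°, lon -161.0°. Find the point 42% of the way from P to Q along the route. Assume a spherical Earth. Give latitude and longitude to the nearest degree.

≈ lat 5°, lon -128°

Convert each endpoint to a unit vector on the sphere (x = cos φ cos λ, y = cos φ sin λ, z = sin φ).
The central angle between the endpoints is δ = arccos(p₁·p₂) ≈ 1.709 rad (97.9°).
Interpolate at f = 0.42 with slerp weights a = sin((1−f)δ)/sin δ ≈ 0.845, b = sin(fδ)/sin δ ≈ 0.664.
p = a·p₁ + b·p₂ ≈ (-0.616, -0.783, 0.079); φ = arcsin(p_z) ≈ 4.56°, λ = atan2(p_y, p_x) ≈ -128.20°.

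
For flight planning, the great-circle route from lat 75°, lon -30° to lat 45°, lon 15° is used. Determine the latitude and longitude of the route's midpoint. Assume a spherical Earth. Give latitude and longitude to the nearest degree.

≈ lat 61°, lon 3°

Convert each endpoint to a unit vector on the sphere (x = cos φ cos λ, y = cos φ sin λ, z = sin φ).
The central angle between the endpoints is δ = arccos(p₁·p₂) ≈ 0.623 rad (35.7°).
Interpolate at f = 1/2 with slerp weights a = sin((1−f)δ)/sin δ ≈ 0.525, b = sin(fδ)/sin δ ≈ 0.525.
p = a·p₁ + b·p₂ ≈ (0.476, 0.028, 0.879); φ = arcsin(p_z) ≈ 61.49°, λ = atan2(p_y, p_x) ≈ 3.38°.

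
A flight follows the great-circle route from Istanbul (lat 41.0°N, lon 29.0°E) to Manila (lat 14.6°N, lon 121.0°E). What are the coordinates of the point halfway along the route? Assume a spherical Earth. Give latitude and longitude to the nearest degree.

≈ lat 37°N, lon 82°E

From cos δ = sin φ₁ sin φ₂ + cos φ₁ cos φ₂ cos Δλ, the central angle is δ ≈ 1.430 rad (82.0°).
Interpolate at f = 1/2 with slerp weights a = sin((1−f)δ)/sin δ ≈ 0.662, b = sin(fδ)/sin δ ≈ 0.662.
p = a·p₁ + b·p₂ ≈ (0.107, 0.792, 0.601); φ = arcsin(p_z) ≈ 36.97°, λ = atan2(p_y, p_x) ≈ 82.30°.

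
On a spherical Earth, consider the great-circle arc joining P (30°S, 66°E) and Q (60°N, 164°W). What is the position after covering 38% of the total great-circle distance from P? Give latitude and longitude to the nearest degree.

≈ (15°N, 92°E)

Convert each endpoint to a unit vector on the sphere (x = cos φ cos λ, y = cos φ sin λ, z = sin φ).
The central angle between the endpoints is δ = arccos(p₁·p₂) ≈ 2.362 rad (135.3°).
Interpolate at f = 0.38 with slerp weights a = sin((1−f)δ)/sin δ ≈ 1.415, b = sin(fδ)/sin δ ≈ 1.112.
p = a·p₁ + b·p₂ ≈ (-0.036, 0.966, 0.256); φ = arcsin(p_z) ≈ 14.83°, λ = atan2(p_y, p_x) ≈ 92.15°.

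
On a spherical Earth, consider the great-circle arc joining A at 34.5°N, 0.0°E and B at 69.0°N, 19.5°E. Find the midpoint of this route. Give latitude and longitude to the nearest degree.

≈ 52°N, 6°E

Convert each endpoint to a unit vector on the sphere (x = cos φ cos λ, y = cos φ sin λ, z = sin φ).
The central angle between the endpoints is δ = arccos(p₁·p₂) ≈ 0.631 rad (36.2°).
Interpolate at f = 1/2 with slerp weights a = sin((1−f)δ)/sin δ ≈ 0.526, b = sin(fδ)/sin δ ≈ 0.526.
p = a·p₁ + b·p₂ ≈ (0.611, 0.063, 0.789); φ = arcsin(p_z) ≈ 52.09°, λ = atan2(p_y, p_x) ≈ 5.88°.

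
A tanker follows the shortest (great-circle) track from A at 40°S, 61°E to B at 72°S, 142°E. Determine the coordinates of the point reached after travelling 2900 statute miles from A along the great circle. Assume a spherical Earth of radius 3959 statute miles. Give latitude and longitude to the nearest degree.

≈ 71°S, 118°E

The haversine formula gives a central angle δ ≈ 0.865 rad (49.6°) between the endpoints. The total great-circle distance is δ·R ≈ 0.865 × 3959 ≈ 3426 mi, so the target fraction is f = 2900/3426 ≈ 0.846.
Interpolate at f ≈ 0.846 with slerp weights a = sin((1−f)δ)/sin δ ≈ 0.174, b = sin(fδ)/sin δ ≈ 0.878.
p = a·p₁ + b·p₂ ≈ (-0.149, 0.284, -0.947); φ = arcsin(p_z) ≈ -71.30°, λ = atan2(p_y, p_x) ≈ 117.75°.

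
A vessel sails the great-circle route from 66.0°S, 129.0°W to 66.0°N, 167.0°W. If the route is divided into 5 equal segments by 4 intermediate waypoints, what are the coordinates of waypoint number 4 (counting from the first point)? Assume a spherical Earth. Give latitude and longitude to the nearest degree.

≈ 40°N, 155°W

Convert each endpoint to a unit vector on the sphere (x = cos φ cos λ, y = cos φ sin λ, z = sin φ).
The central angle between the endpoints is δ = arccos(p₁·p₂) ≈ 2.352 rad (134.8°).
Interpolate at f = 4/5 with slerp weights a = sin((1−f)δ)/sin δ ≈ 0.638, b = sin(fδ)/sin δ ≈ 1.341.
p = a·p₁ + b·p₂ ≈ (-0.695, -0.324, 0.642); φ = arcsin(p_z) ≈ 39.93°, λ = atan2(p_y, p_x) ≈ -154.97°.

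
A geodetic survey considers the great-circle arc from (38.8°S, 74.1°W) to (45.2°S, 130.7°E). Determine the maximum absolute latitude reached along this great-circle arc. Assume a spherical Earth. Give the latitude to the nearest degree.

≈ 77°S

The great circle lies in the plane with unit normal n̂ = (p₁ × p₂)/|p₁ × p₂|.
Here n̂_z ≈ -0.231; the vertex latitude is φ_max = arccos|n̂_z| ≈ 76.7°.
Check via Clairaut: cos φ_max = |cos φ₁| · sin C = cos(38.8°)·sin(162.8°) ≈ 0.231, again giving ≈ 76.7°.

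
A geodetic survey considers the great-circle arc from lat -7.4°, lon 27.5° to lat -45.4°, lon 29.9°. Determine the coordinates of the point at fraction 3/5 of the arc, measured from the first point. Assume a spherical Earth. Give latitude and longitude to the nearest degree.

From cos δ = sin φ₁ sin φ₂ + cos φ₁ cos φ₂ cos Δλ, the central angle is δ ≈ 0.664 rad (38.1°).
Interpolate at f = 3/5 with slerp weights a = sin((1−f)δ)/sin δ ≈ 0.426, b = sin(fδ)/sin δ ≈ 0.630.
p = a·p₁ + b·p₂ ≈ (0.758, 0.415, -0.503); φ = arcsin(p_z) ≈ -30.21°, λ = atan2(p_y, p_x) ≈ 28.73°.

≈ lat -30°, lon 29°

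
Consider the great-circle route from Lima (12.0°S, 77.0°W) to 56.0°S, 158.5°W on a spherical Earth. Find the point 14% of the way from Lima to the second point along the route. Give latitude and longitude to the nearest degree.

≈ 21°S, 83°W

From cos δ = sin φ₁ sin φ₂ + cos φ₁ cos φ₂ cos Δλ, the central angle is δ ≈ 1.315 rad (75.3°).
Interpolate at f = 0.14 with slerp weights a = sin((1−f)δ)/sin δ ≈ 0.935, b = sin(fδ)/sin δ ≈ 0.189.
p = a·p₁ + b·p₂ ≈ (0.107, -0.930, -0.351); φ = arcsin(p_z) ≈ -20.57°, λ = atan2(p_y, p_x) ≈ -83.42°.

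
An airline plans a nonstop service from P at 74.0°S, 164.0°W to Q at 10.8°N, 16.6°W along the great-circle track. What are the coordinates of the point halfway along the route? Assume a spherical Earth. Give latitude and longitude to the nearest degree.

≈ 45°S, 28°W

Write both endpoints as unit vectors p₁, p₂ with components (cos φ cos λ, cos φ sin λ, sin φ).
The central angle between the endpoints is δ = arccos(p₁·p₂) ≈ 1.991 rad (114.1°).
Interpolate at f = 1/2 with slerp weights a = sin((1−f)δ)/sin δ ≈ 0.919, b = sin(fδ)/sin δ ≈ 0.919.
p = a·p₁ + b·p₂ ≈ (0.622, -0.328, -0.711); φ = arcsin(p_z) ≈ -45.34°, λ = atan2(p_y, p_x) ≈ -27.80°.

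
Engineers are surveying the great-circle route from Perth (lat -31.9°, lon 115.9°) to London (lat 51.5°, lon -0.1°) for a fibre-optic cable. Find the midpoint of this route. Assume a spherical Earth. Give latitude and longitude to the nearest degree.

Convert each endpoint to a unit vector on the sphere (x = cos φ cos λ, y = cos φ sin λ, z = sin φ).
The central angle between the endpoints is δ = arccos(p₁·p₂) ≈ 2.272 rad (130.2°).
Interpolate at f = 1/2 with slerp weights a = sin((1−f)δ)/sin δ ≈ 1.187, b = sin(fδ)/sin δ ≈ 1.187.
p = a·p₁ + b·p₂ ≈ (0.299, 0.905, 0.302); φ = arcsin(p_z) ≈ 17.56°, λ = atan2(p_y, p_x) ≈ 71.74°.

≈ lat 18°, lon 72°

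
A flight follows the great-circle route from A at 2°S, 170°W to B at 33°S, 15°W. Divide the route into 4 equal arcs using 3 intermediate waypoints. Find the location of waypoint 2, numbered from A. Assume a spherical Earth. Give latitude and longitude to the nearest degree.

Convert each endpoint to a unit vector on the sphere (x = cos φ cos λ, y = cos φ sin λ, z = sin φ).
The central angle between the endpoints is δ = arccos(p₁·p₂) ≈ 2.405 rad (137.8°).
Interpolate at f = 2/4 with slerp weights a = sin((1−f)δ)/sin δ ≈ 1.388, b = sin(fδ)/sin δ ≈ 1.388.
p = a·p₁ + b·p₂ ≈ (-0.242, -0.542, -0.805); φ = arcsin(p_z) ≈ -53.58°, λ = atan2(p_y, p_x) ≈ -114.03°.

≈ 54°S, 114°W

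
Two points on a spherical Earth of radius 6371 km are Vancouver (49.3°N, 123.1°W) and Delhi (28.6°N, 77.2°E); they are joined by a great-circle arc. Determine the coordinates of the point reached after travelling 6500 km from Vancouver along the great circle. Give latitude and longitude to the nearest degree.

≈ 68°N, 101°E

From cos δ = sin φ₁ sin φ₂ + cos φ₁ cos φ₂ cos Δλ, the central angle is δ ≈ 1.746 rad (100.0°). The total great-circle distance is δ·R ≈ 1.746 × 6371 ≈ 11122 km, so the target fraction is f = 6500/11122 ≈ 0.584.
Interpolate at f ≈ 0.584 with slerp weights a = sin((1−f)δ)/sin δ ≈ 0.674, b = sin(fδ)/sin δ ≈ 0.865.
p = a·p₁ + b·p₂ ≈ (-0.072, 0.373, 0.925); φ = arcsin(p_z) ≈ 67.68°, λ = atan2(p_y, p_x) ≈ 100.87°.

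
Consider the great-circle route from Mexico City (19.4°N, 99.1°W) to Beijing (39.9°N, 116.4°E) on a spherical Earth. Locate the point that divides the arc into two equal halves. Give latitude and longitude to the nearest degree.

Write both endpoints as unit vectors p₁, p₂ with components (cos φ cos λ, cos φ sin λ, sin φ).
The central angle between the endpoints is δ = arccos(p₁·p₂) ≈ 1.956 rad (112.1°).
Interpolate at f = 1/2 with slerp weights a = sin((1−f)δ)/sin δ ≈ 0.895, b = sin(fδ)/sin δ ≈ 0.895.
p = a·p₁ + b·p₂ ≈ (-0.439, -0.219, 0.872); φ = arcsin(p_z) ≈ 60.64°, λ = atan2(p_y, p_x) ≈ -153.52°.

≈ 61°N, 154°W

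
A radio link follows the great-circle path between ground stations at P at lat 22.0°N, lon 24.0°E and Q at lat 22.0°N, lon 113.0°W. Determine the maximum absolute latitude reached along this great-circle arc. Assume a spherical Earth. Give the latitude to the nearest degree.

The great circle lies in the plane with unit normal n̂ = (p₁ × p₂)/|p₁ × p₂|.
Here n̂_z ≈ -0.672; the vertex latitude is φ_max = arccos|n̂_z| ≈ 47.8°.

≈ 48°N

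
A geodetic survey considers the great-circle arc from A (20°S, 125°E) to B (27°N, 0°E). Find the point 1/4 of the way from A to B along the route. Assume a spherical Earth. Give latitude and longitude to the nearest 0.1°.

Write both endpoints as unit vectors p₁, p₂ with components (cos φ cos λ, cos φ sin λ, sin φ).
The central angle between the endpoints is δ = arccos(p₁·p₂) ≈ 2.259 rad (129.5°).
Interpolate at f = 1/4 with slerp weights a = sin((1−f)δ)/sin δ ≈ 1.285, b = sin(fδ)/sin δ ≈ 0.693.
p = a·p₁ + b·p₂ ≈ (-0.075, 0.989, -0.125); φ = arcsin(p_z) ≈ -7.17°, λ = atan2(p_y, p_x) ≈ 94.33°.

≈ (7.2°S, 94.3°E)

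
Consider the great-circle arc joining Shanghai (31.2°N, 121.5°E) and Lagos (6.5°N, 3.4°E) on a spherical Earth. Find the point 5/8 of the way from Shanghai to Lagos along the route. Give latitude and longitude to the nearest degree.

≈ (28°N, 40°E)

From cos δ = sin φ₁ sin φ₂ + cos φ₁ cos φ₂ cos Δλ, the central angle is δ ≈ 1.919 rad (110.0°).
Interpolate at f = 5/8 with slerp weights a = sin((1−f)δ)/sin δ ≈ 0.701, b = sin(fδ)/sin δ ≈ 0.992.
p = a·p₁ + b·p₂ ≈ (0.670, 0.570, 0.476); φ = arcsin(p_z) ≈ 28.40°, λ = atan2(p_y, p_x) ≈ 40.39°.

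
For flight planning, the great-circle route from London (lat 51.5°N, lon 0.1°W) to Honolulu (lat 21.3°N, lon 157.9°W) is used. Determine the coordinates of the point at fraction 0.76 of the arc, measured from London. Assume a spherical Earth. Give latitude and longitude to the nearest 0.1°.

≈ lat 45.4°N, lon 149.4°W

The haversine formula gives a central angle δ ≈ 1.826 rad (104.6°) between the endpoints.
Interpolate at f = 0.76 with slerp weights a = sin((1−f)δ)/sin δ ≈ 0.439, b = sin(fδ)/sin δ ≈ 1.016.
p = a·p₁ + b·p₂ ≈ (-0.604, -0.357, 0.712); φ = arcsin(p_z) ≈ 45.44°, λ = atan2(p_y, p_x) ≈ -149.44°.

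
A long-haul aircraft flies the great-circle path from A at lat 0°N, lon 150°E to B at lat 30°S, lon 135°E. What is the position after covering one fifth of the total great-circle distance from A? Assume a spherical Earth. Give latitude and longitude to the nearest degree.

Convert each endpoint to a unit vector on the sphere (x = cos φ cos λ, y = cos φ sin λ, z = sin φ).
The central angle between the endpoints is δ = arccos(p₁·p₂) ≈ 0.580 rad (33.2°).
Interpolate at f = 1/5 with slerp weights a = sin((1−f)δ)/sin δ ≈ 0.817, b = sin(fδ)/sin δ ≈ 0.211.
p = a·p₁ + b·p₂ ≈ (-0.837, 0.538, -0.106); φ = arcsin(p_z) ≈ -6.06°, λ = atan2(p_y, p_x) ≈ 147.27°.

≈ lat 6°S, lon 147°E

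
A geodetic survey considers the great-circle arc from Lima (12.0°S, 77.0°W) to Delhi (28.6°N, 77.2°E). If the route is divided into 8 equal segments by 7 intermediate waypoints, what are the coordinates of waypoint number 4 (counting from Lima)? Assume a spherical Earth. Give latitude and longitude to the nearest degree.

Write both endpoints as unit vectors p₁, p₂ with components (cos φ cos λ, cos φ sin λ, sin φ).
The central angle between the endpoints is δ = arccos(p₁·p₂) ≈ 2.632 rad (150.8°).
Interpolate at f = 4/8 with slerp weights a = sin((1−f)δ)/sin δ ≈ 1.982, b = sin(fδ)/sin δ ≈ 1.982.
p = a·p₁ + b·p₂ ≈ (0.822, -0.192, 0.537); φ = arcsin(p_z) ≈ 32.46°, λ = atan2(p_y, p_x) ≈ -13.16°.

≈ 32°N, 13°W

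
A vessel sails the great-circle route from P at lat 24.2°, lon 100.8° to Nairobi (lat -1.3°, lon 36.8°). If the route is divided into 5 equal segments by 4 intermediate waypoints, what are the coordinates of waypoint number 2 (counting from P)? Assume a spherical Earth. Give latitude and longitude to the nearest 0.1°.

Convert each endpoint to a unit vector on the sphere (x = cos φ cos λ, y = cos φ sin λ, z = sin φ).
The central angle between the endpoints is δ = arccos(p₁·p₂) ≈ 1.170 rad (67.0°).
Interpolate at f = 2/5 with slerp weights a = sin((1−f)δ)/sin δ ≈ 0.701, b = sin(fδ)/sin δ ≈ 0.490.
p = a·p₁ + b·p₂ ≈ (0.272, 0.922, 0.276); φ = arcsin(p_z) ≈ 16.04°, λ = atan2(p_y, p_x) ≈ 73.54°.

≈ lat 16.0°, lon 73.5°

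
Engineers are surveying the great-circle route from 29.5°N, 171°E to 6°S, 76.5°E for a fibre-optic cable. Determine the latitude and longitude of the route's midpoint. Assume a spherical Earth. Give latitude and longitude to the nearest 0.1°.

The haversine formula gives a central angle δ ≈ 1.690 rad (96.9°) between the endpoints.
Interpolate at f = 1/2 with slerp weights a = sin((1−f)δ)/sin δ ≈ 0.754, b = sin(fδ)/sin δ ≈ 0.754.
p = a·p₁ + b·p₂ ≈ (-0.473, 0.831, 0.292); φ = arcsin(p_z) ≈ 16.99°, λ = atan2(p_y, p_x) ≈ 119.63°.

≈ 17.0°N, 119.6°E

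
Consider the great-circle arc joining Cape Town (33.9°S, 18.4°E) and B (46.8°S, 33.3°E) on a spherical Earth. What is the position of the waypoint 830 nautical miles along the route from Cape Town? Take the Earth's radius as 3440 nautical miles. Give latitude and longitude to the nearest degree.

≈ (44°S, 30°E)

Convert each endpoint to a unit vector on the sphere (x = cos φ cos λ, y = cos φ sin λ, z = sin φ).
The central angle between the endpoints is δ = arccos(p₁·p₂) ≈ 0.299 rad (17.1°). The total great-circle distance is δ·R ≈ 0.299 × 3440 ≈ 1028 nmi, so the target fraction is f = 830/1028 ≈ 0.807.
Interpolate at f ≈ 0.807 with slerp weights a = sin((1−f)δ)/sin δ ≈ 0.196, b = sin(fδ)/sin δ ≈ 0.811.
p = a·p₁ + b·p₂ ≈ (0.618, 0.356, -0.701); φ = arcsin(p_z) ≈ -44.47°, λ = atan2(p_y, p_x) ≈ 29.95°.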